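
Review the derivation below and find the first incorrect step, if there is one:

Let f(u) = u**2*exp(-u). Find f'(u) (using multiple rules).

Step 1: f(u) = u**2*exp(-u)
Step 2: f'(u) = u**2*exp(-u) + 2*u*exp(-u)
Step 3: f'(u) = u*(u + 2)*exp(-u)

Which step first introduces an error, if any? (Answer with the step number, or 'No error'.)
Step 2

Step 2 is incorrect due to a sign flip.
The step shows: u**2*exp(-u) + 2*u*exp(-u)
The correct value should be: -u**2*exp(-u) + 2*u*exp(-u)

Explanation: The sign of one term was flipped: the term -u**2*exp(-u) was incorrectly written as u**2*exp(-u)
The later steps are derived from this incorrect expression, so the error originates in Step 2.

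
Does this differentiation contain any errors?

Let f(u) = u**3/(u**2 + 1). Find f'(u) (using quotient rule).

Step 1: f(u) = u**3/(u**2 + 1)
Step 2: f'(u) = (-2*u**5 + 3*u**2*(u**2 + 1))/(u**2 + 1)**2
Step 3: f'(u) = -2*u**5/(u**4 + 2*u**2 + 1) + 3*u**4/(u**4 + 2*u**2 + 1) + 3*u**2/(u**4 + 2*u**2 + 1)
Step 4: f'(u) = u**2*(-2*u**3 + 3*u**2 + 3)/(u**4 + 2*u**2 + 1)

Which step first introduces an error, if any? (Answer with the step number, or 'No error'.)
Step 2

Step 2 is incorrect due to a wrong exponent.
The step shows: (-2*u**5 + 3*u**2*(u**2 + 1))/(u**2 + 1)**2
The correct value should be: (-2*u**4 + 3*u**2*(u**2 + 1))/(u**2 + 1)**2

Explanation: The exponent 4 on u was incorrectly written as 5: the term (-2*u**4 + 3*u**2*(u**2 + 1))/(u**2 + 1)**2 was incorrectly written as (-2*u**5 + 3*u**2*(u**2 + 1))/(u**2 + 1)**2
The later steps are derived from this incorrect expression, so the error originates in Step 2.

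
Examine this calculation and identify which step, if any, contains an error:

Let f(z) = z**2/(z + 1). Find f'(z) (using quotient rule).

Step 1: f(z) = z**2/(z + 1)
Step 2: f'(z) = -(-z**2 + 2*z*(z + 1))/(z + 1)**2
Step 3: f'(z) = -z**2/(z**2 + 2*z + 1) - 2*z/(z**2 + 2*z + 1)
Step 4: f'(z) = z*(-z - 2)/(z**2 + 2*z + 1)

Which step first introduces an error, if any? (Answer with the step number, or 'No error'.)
Step 2

Step 2 is incorrect due to a sign flip.
The step shows: -(-z**2 + 2*z*(z + 1))/(z + 1)**2
The correct value should be: (-z**2 + 2*z*(z + 1))/(z + 1)**2

Explanation: The sign of the whole expression was flipped: the term (-z**2 + 2*z*(z + 1))/(z + 1)**2 was incorrectly written as -(-z**2 + 2*z*(z + 1))/(z + 1)**2
The later steps are derived from this incorrect expression, so the error originates in Step 2.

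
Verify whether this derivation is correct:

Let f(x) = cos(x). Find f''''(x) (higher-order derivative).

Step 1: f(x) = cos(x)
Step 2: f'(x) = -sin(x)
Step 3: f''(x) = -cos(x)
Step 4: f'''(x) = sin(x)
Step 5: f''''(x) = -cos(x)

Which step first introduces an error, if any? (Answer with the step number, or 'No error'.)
Step 5

Step 5 is incorrect due to a sign flip.
The step shows: -cos(x)
The correct value should be: cos(x)

Explanation: The sign of the whole expression was flipped: the term cos(x) was incorrectly written as -cos(x)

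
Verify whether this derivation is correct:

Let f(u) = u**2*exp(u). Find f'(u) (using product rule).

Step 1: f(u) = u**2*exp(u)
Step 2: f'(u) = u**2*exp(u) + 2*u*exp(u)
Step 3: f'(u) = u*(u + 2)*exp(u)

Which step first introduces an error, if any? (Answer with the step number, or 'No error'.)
No error

All steps in this derivation are correct.
The final answer f'(u) = u*(u + 2)*exp(u) is valid.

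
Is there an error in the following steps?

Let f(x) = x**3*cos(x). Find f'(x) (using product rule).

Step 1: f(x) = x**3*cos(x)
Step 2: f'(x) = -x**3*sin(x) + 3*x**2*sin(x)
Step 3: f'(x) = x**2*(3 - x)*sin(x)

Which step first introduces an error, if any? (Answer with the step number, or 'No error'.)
Step 2

Step 2 is incorrect due to a wrong trig function.
The step shows: -x**3*sin(x) + 3*x**2*sin(x)
The correct value should be: -x**3*sin(x) + 3*x**2*cos(x)

Explanation: cos(x) was incorrectly written as sin(x): the term 3*x**2*cos(x) was incorrectly written as 3*x**2*sin(x)
The later steps are derived from this incorrect expression, so the error originates in Step 2.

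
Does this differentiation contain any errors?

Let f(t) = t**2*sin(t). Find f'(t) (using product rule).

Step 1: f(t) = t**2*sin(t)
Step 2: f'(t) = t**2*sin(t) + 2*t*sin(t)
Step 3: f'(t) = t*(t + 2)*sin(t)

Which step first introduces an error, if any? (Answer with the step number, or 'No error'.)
Step 2

Step 2 is incorrect due to a wrong trig function.
The step shows: t**2*sin(t) + 2*t*sin(t)
The correct value should be: t**2*cos(t) + 2*t*sin(t)

Explanation: cos(t) was incorrectly written as sin(t): the term t**2*cos(t) was incorrectly written as t**2*sin(t)
The later steps are derived from this incorrect expression, so the error originates in Step 2.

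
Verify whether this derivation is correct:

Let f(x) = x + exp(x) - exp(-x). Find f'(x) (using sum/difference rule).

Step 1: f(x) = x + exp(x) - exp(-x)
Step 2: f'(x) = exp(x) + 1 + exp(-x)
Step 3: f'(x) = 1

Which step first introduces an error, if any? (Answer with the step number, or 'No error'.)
Step 3

Step 3 is incorrect due to a dropped term.
The step shows: 1
The correct value should be: 2*cosh(x) + 1

Explanation: A term was dropped: the term 2*cosh(x) was incorrectly omitted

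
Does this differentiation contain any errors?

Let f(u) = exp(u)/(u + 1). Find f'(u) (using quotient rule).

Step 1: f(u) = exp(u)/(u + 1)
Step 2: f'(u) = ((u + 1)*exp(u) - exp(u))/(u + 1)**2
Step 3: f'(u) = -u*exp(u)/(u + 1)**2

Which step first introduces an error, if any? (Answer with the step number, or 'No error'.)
Step 3

Step 3 is incorrect due to a sign flip.
The step shows: -u*exp(u)/(u + 1)**2
The correct value should be: u*exp(u)/(u + 1)**2

Explanation: The sign of the whole expression was flipped: the term u*exp(u)/(u + 1)**2 was incorrectly written as -u*exp(u)/(u + 1)**2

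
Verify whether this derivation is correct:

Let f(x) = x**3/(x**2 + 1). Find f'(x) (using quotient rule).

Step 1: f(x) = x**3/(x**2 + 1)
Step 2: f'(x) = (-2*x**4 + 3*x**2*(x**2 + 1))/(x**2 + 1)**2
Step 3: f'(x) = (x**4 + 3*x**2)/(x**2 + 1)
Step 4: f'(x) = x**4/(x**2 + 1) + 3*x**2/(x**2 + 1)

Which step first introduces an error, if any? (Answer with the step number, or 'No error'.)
Step 3

Step 3 is incorrect due to a wrong exponent.
The step shows: (x**4 + 3*x**2)/(x**2 + 1)
The correct value should be: (x**4 + 3*x**2)/(x**2 + 1)**2

Explanation: The exponent -2 on x**2 + 1 was incorrectly written as -1: the term (x**4 + 3*x**2)/(x**2 + 1)**2 was incorrectly written as (x**4 + 3*x**2)/(x**2 + 1)
The later steps are derived from this incorrect expression, so the error originates in Step 3.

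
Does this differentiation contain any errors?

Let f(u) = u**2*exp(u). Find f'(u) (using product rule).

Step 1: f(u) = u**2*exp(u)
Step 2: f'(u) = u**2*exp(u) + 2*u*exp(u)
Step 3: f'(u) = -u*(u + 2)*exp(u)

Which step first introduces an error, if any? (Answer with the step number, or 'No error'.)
Step 3

Step 3 is incorrect due to a sign flip.
The step shows: -u*(u + 2)*exp(u)
The correct value should be: u*(u + 2)*exp(u)

Explanation: The sign of the whole expression was flipped: the term u*(u + 2)*exp(u) was incorrectly written as -u*(u + 2)*exp(u)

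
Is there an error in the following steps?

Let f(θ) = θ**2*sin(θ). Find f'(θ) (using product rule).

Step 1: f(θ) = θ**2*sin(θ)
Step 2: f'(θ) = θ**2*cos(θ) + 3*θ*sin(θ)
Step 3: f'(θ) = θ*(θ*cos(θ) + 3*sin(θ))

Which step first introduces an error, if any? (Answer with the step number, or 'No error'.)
Step 2

Step 2 is incorrect due to a wrong coefficient.
The step shows: θ**2*cos(θ) + 3*θ*sin(θ)
The correct value should be: θ**2*cos(θ) + 2*θ*sin(θ)

Explanation: The coefficient 2 was incorrectly written as 3: the term 2*θ*sin(θ) was incorrectly written as 3*θ*sin(θ)
The later steps are derived from this incorrect expression, so the error originates in Step 2.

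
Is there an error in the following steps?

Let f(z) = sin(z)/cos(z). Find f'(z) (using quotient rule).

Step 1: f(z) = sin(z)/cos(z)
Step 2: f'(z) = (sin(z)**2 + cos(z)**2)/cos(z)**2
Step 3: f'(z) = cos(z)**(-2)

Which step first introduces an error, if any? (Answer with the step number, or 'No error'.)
No error

All steps in this derivation are correct.
The final answer f'(z) = cos(z)**(-2) is valid.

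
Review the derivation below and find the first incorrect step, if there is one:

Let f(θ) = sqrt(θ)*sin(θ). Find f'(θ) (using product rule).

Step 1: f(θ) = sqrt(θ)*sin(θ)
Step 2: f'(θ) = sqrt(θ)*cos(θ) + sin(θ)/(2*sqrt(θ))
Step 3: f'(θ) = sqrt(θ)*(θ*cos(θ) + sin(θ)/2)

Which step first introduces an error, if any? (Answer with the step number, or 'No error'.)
Step 3

Step 3 is incorrect due to a wrong exponent.
The step shows: sqrt(θ)*(θ*cos(θ) + sin(θ)/2)
The correct value should be: (θ*cos(θ) + sin(θ)/2)/sqrt(θ)

Explanation: The exponent -1/2 on θ was incorrectly written as 1/2: the term (θ*cos(θ) + sin(θ)/2)/sqrt(θ) was incorrectly written as sqrt(θ)*(θ*cos(θ) + sin(θ)/2)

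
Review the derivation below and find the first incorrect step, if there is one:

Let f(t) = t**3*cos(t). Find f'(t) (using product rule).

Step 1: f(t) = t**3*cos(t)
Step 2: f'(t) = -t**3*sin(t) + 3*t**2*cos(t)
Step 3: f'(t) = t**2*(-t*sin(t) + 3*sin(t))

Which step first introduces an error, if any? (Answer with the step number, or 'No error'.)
Step 3

Step 3 is incorrect due to a wrong trig function.
The step shows: t**2*(-t*sin(t) + 3*sin(t))
The correct value should be: t**2*(-t*sin(t) + 3*cos(t))

Explanation: cos(t) was incorrectly written as sin(t): the term t**2*(-t*sin(t) + 3*cos(t)) was incorrectly written as t**2*(-t*sin(t) + 3*sin(t))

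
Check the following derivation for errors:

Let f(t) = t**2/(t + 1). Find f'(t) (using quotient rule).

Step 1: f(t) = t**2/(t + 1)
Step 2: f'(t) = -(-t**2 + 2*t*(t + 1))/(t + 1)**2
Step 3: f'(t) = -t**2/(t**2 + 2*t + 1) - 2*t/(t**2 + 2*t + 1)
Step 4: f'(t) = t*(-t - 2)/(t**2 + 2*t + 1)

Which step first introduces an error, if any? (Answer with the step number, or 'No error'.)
Step 2

Step 2 is incorrect due to a sign flip.
The step shows: -(-t**2 + 2*t*(t + 1))/(t + 1)**2
The correct value should be: (-t**2 + 2*t*(t + 1))/(t + 1)**2

Explanation: The sign of the whole expression was flipped: the term (-t**2 + 2*t*(t + 1))/(t + 1)**2 was incorrectly written as -(-t**2 + 2*t*(t + 1))/(t + 1)**2
The later steps are derived from this incorrect expression, so the error originates in Step 2.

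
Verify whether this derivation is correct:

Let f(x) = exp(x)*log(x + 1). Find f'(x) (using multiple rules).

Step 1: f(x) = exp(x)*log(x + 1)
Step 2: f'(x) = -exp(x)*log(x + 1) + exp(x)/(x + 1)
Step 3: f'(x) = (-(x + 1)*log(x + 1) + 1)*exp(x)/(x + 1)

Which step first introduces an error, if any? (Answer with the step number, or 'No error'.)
Step 2

Step 2 is incorrect due to a sign flip.
The step shows: -exp(x)*log(x + 1) + exp(x)/(x + 1)
The correct value should be: exp(x)*log(x + 1) + exp(x)/(x + 1)

Explanation: The sign of one term was flipped: the term exp(x)*log(x + 1) was incorrectly written as -exp(x)*log(x + 1)
The later steps are derived from this incorrect expression, so the error originates in Step 2.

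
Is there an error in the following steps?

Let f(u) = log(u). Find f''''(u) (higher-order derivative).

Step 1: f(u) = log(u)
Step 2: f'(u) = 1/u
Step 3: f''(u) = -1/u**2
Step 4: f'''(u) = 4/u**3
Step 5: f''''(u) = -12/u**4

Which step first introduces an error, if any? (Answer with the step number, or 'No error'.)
Step 4

Step 4 is incorrect due to a wrong coefficient.
The step shows: 4/u**3
The correct value should be: 2/u**3

Explanation: The coefficient 2 was incorrectly written as 4: the term 2/u**3 was incorrectly written as 4/u**3
The later steps are derived from this incorrect expression, so the error originates in Step 4.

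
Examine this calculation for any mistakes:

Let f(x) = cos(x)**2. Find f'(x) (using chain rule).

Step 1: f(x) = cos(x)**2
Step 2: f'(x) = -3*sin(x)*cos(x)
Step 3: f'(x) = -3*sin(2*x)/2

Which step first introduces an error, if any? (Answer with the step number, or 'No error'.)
Step 2

Step 2 is incorrect due to a wrong coefficient.
The step shows: -3*sin(x)*cos(x)
The correct value should be: -2*sin(x)*cos(x)

Explanation: The coefficient -2 was incorrectly written as -3: the term -2*sin(x)*cos(x) was incorrectly written as -3*sin(x)*cos(x)
The later steps are derived from this incorrect expression, so the error originates in Step 2.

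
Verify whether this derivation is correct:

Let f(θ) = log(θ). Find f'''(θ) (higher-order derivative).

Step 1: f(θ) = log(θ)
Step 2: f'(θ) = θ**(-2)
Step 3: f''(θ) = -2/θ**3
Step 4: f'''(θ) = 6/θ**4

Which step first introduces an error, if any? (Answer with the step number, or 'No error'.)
Step 2

Step 2 is incorrect due to a wrong exponent.
The step shows: θ**(-2)
The correct value should be: 1/θ

Explanation: The exponent -1 on θ was incorrectly written as -2: the term 1/θ was incorrectly written as θ**(-2)
The later steps are derived from this incorrect expression, so the error originates in Step 2.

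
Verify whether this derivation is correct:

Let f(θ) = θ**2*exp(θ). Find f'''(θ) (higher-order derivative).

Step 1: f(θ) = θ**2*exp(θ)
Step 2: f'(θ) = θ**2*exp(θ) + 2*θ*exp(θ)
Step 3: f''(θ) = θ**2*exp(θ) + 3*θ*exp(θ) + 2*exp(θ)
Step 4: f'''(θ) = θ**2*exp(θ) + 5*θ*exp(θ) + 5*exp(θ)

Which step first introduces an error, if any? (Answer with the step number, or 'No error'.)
Step 3

Step 3 is incorrect due to a wrong coefficient.
The step shows: θ**2*exp(θ) + 3*θ*exp(θ) + 2*exp(θ)
The correct value should be: θ**2*exp(θ) + 4*θ*exp(θ) + 2*exp(θ)

Explanation: The coefficient 4 was incorrectly written as 3: the term 4*θ*exp(θ) was incorrectly written as 3*θ*exp(θ)
The later steps are derived from this incorrect expression, so the error originates in Step 3.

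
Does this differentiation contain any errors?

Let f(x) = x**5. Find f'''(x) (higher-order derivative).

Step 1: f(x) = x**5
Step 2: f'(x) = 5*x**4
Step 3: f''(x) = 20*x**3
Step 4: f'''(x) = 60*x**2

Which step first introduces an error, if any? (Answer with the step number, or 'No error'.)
No error

All steps in this derivation are correct.
The final answer f'''(x) = 60*x**2 is valid.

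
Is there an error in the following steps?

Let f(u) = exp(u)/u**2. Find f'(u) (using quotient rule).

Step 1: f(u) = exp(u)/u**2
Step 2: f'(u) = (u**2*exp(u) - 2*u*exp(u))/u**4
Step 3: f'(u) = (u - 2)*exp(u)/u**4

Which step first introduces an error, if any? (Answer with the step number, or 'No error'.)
Step 3

Step 3 is incorrect due to a wrong exponent.
The step shows: (u - 2)*exp(u)/u**4
The correct value should be: (u - 2)*exp(u)/u**3

Explanation: The exponent -3 on u was incorrectly written as -4: the term (u - 2)*exp(u)/u**3 was incorrectly written as (u - 2)*exp(u)/u**4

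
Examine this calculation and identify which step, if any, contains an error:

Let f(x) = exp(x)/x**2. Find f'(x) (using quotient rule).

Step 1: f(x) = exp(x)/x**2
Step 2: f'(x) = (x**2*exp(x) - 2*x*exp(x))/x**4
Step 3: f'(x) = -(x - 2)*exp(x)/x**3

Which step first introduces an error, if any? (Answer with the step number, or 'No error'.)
Step 3

Step 3 is incorrect due to a sign flip.
The step shows: -(x - 2)*exp(x)/x**3
The correct value should be: (x - 2)*exp(x)/x**3

Explanation: The sign of the whole expression was flipped: the term (x - 2)*exp(x)/x**3 was incorrectly written as -(x - 2)*exp(x)/x**3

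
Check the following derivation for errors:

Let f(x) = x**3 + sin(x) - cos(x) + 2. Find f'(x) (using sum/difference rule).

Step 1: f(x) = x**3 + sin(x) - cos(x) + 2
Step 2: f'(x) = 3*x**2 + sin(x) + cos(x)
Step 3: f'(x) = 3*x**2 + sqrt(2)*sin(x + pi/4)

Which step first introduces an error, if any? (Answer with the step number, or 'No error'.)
No error

All steps in this derivation are correct.
The final answer f'(x) = 3*x**2 + sqrt(2)*sin(x + pi/4) is valid.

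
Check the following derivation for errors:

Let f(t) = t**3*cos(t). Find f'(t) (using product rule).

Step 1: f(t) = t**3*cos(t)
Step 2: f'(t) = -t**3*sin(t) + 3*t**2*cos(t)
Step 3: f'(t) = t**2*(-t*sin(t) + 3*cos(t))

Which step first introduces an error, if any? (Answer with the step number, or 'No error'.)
No error

All steps in this derivation are correct.
The final answer f'(t) = t**2*(-t*sin(t) + 3*cos(t)) is valid.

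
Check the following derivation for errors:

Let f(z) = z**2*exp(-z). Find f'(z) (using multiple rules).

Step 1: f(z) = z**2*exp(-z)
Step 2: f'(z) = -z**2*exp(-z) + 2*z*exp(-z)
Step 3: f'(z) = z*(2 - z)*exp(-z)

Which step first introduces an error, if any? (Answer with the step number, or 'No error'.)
No error

All steps in this derivation are correct.
The final answer f'(z) = z*(2 - z)*exp(-z) is valid.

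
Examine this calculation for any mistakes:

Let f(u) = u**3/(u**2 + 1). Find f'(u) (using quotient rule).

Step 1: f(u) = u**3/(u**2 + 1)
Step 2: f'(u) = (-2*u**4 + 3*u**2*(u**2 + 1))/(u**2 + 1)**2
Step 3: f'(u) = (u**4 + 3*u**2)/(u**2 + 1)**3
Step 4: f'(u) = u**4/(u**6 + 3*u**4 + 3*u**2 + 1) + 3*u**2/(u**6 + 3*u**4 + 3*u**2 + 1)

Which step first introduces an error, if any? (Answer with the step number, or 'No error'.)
Step 3

Step 3 is incorrect due to a wrong exponent.
The step shows: (u**4 + 3*u**2)/(u**2 + 1)**3
The correct value should be: (u**4 + 3*u**2)/(u**2 + 1)**2

Explanation: The exponent -2 on u**2 + 1 was incorrectly written as -3: the term (u**4 + 3*u**2)/(u**2 + 1)**2 was incorrectly written as (u**4 + 3*u**2)/(u**2 + 1)**3
The later steps are derived from this incorrect expression, so the error originates in Step 3.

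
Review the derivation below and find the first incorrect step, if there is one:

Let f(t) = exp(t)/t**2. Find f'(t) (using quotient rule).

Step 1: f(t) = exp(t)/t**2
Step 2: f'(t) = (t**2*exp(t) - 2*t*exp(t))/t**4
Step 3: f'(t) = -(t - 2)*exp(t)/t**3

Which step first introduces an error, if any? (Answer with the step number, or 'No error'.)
Step 3

Step 3 is incorrect due to a sign flip.
The step shows: -(t - 2)*exp(t)/t**3
The correct value should be: (t - 2)*exp(t)/t**3

Explanation: The sign of the whole expression was flipped: the term (t - 2)*exp(t)/t**3 was incorrectly written as -(t - 2)*exp(t)/t**3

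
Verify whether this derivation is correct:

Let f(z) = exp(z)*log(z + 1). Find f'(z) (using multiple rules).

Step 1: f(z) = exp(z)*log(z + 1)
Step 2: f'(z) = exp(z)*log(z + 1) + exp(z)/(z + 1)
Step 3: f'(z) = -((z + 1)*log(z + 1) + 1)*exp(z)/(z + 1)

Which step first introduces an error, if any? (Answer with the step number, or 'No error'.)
Step 3

Step 3 is incorrect due to a sign flip.
The step shows: -((z + 1)*log(z + 1) + 1)*exp(z)/(z + 1)
The correct value should be: ((z + 1)*log(z + 1) + 1)*exp(z)/(z + 1)

Explanation: The sign of the whole expression was flipped: the term ((z + 1)*log(z + 1) + 1)*exp(z)/(z + 1) was incorrectly written as -((z + 1)*log(z + 1) + 1)*exp(z)/(z + 1)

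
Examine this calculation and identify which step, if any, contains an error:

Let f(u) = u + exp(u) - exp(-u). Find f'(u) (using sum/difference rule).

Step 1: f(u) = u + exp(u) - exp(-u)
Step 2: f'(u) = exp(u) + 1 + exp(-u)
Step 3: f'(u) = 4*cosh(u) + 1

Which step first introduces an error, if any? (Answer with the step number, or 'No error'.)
Step 3

Step 3 is incorrect due to a wrong coefficient.
The step shows: 4*cosh(u) + 1
The correct value should be: 2*cosh(u) + 1

Explanation: The coefficient 2 was incorrectly written as 4: the term 2*cosh(u) was incorrectly written as 4*cosh(u)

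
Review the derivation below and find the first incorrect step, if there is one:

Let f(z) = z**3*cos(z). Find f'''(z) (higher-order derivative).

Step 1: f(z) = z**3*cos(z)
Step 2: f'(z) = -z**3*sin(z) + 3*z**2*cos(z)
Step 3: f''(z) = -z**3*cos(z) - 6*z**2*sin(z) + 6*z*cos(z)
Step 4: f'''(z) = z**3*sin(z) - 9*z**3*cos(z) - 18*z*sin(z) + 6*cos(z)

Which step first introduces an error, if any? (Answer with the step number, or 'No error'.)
Step 4

Step 4 is incorrect due to a wrong exponent.
The step shows: z**3*sin(z) - 9*z**3*cos(z) - 18*z*sin(z) + 6*cos(z)
The correct value should be: z**3*sin(z) - 9*z**2*cos(z) - 18*z*sin(z) + 6*cos(z)

Explanation: The exponent 2 on z was incorrectly written as 3: the term -9*z**2*cos(z) was incorrectly written as -9*z**3*cos(z)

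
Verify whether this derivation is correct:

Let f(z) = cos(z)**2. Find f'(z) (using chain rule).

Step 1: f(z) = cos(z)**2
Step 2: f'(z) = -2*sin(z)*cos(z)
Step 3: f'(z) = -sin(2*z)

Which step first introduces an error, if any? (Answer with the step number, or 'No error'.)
No error

All steps in this derivation are correct.
The final answer f'(z) = -sin(2*z) is valid.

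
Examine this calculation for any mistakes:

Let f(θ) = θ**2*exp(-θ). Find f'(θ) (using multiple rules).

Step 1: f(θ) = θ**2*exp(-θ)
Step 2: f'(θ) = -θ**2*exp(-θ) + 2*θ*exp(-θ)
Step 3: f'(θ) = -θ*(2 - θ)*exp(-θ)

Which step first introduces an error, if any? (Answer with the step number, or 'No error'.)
Step 3

Step 3 is incorrect due to a sign flip.
The step shows: -θ*(2 - θ)*exp(-θ)
The correct value should be: θ*(2 - θ)*exp(-θ)

Explanation: The sign of the whole expression was flipped: the term θ*(2 - θ)*exp(-θ) was incorrectly written as -θ*(2 - θ)*exp(-θ)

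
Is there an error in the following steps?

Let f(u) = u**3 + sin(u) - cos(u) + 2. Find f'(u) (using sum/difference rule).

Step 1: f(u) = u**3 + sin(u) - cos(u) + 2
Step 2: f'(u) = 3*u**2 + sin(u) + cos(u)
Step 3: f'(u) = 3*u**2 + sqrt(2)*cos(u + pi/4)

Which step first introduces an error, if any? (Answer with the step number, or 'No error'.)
Step 3

Step 3 is incorrect due to a wrong trig function.
The step shows: 3*u**2 + sqrt(2)*cos(u + pi/4)
The correct value should be: 3*u**2 + sqrt(2)*sin(u + pi/4)

Explanation: sin(u + pi/4) was incorrectly written as cos(u + pi/4): the term sqrt(2)*sin(u + pi/4) was incorrectly written as sqrt(2)*cos(u + pi/4)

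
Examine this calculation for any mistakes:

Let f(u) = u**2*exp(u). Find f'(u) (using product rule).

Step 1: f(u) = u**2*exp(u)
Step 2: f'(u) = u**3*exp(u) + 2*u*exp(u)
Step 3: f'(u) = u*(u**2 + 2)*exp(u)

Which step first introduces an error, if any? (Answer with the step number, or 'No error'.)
Step 2

Step 2 is incorrect due to a wrong exponent.
The step shows: u**3*exp(u) + 2*u*exp(u)
The correct value should be: u**2*exp(u) + 2*u*exp(u)

Explanation: The exponent 2 on u was incorrectly written as 3: the term u**2*exp(u) was incorrectly written as u**3*exp(u)
The later steps are derived from this incorrect expression, so the error originates in Step 2.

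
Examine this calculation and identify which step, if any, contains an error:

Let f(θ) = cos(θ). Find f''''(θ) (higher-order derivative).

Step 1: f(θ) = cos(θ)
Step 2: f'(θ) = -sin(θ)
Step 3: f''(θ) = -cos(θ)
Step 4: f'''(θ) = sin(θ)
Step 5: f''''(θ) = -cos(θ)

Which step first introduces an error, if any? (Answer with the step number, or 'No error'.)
Step 5

Step 5 is incorrect due to a sign flip.
The step shows: -cos(θ)
The correct value should be: cos(θ)

Explanation: The sign of the whole expression was flipped: the term cos(θ) was incorrectly written as -cos(θ)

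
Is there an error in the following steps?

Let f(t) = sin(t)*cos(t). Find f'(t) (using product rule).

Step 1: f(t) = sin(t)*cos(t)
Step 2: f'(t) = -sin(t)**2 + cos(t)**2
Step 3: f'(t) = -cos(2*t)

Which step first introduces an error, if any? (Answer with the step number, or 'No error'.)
Step 3

Step 3 is incorrect due to a sign flip.
The step shows: -cos(2*t)
The correct value should be: cos(2*t)

Explanation: The sign of the whole expression was flipped: the term cos(2*t) was incorrectly written as -cos(2*t)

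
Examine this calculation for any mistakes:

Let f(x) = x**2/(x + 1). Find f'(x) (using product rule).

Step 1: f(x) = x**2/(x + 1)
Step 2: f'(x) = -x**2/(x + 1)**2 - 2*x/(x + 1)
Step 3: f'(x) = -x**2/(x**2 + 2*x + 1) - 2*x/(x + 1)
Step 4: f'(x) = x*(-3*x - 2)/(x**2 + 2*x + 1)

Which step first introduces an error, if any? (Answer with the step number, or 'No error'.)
Step 2

Step 2 is incorrect due to a sign flip.
The step shows: -x**2/(x + 1)**2 - 2*x/(x + 1)
The correct value should be: -x**2/(x + 1)**2 + 2*x/(x + 1)

Explanation: The sign of one term was flipped: the term 2*x/(x + 1) was incorrectly written as -2*x/(x + 1)
The later steps are derived from this incorrect expression, so the error originates in Step 2.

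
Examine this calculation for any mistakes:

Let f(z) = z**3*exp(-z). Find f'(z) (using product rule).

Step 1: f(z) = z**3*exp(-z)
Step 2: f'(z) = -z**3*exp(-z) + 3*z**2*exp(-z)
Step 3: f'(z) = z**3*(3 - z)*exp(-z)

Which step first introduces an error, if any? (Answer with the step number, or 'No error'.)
Step 3

Step 3 is incorrect due to a wrong exponent.
The step shows: z**3*(3 - z)*exp(-z)
The correct value should be: z**2*(3 - z)*exp(-z)

Explanation: The exponent 2 on z was incorrectly written as 3: the term z**2*(3 - z)*exp(-z) was incorrectly written as z**3*(3 - z)*exp(-z)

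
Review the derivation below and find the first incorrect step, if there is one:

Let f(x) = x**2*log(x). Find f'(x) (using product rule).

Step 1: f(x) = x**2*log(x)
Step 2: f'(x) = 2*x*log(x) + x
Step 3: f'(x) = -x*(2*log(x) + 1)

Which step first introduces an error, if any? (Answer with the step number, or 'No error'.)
Step 3

Step 3 is incorrect due to a sign flip.
The step shows: -x*(2*log(x) + 1)
The correct value should be: x*(2*log(x) + 1)

Explanation: The sign of the whole expression was flipped: the term x*(2*log(x) + 1) was incorrectly written as -x*(2*log(x) + 1)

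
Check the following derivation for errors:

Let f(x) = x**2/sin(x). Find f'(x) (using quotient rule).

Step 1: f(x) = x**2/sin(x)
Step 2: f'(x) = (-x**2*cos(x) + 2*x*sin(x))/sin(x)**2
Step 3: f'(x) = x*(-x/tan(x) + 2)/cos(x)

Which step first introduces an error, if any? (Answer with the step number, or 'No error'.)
Step 3

Step 3 is incorrect due to a wrong trig function.
The step shows: x*(-x/tan(x) + 2)/cos(x)
The correct value should be: x*(-x/tan(x) + 2)/sin(x)

Explanation: sin(x) was incorrectly written as cos(x): the term x*(-x/tan(x) + 2)/sin(x) was incorrectly written as x*(-x/tan(x) + 2)/cos(x)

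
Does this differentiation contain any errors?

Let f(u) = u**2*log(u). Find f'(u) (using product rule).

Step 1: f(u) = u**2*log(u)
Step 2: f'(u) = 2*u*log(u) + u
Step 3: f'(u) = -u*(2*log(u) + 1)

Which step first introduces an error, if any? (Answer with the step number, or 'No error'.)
Step 3

Step 3 is incorrect due to a sign flip.
The step shows: -u*(2*log(u) + 1)
The correct value should be: u*(2*log(u) + 1)

Explanation: The sign of the whole expression was flipped: the term u*(2*log(u) + 1) was incorrectly written as -u*(2*log(u) + 1)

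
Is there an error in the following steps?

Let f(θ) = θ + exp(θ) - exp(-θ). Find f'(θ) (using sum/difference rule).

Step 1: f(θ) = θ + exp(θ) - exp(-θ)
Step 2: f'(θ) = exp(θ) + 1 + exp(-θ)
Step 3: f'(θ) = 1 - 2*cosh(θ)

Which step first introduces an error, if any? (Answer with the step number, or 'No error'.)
Step 3

Step 3 is incorrect due to a sign flip.
The step shows: 1 - 2*cosh(θ)
The correct value should be: 2*cosh(θ) + 1

Explanation: The sign of one term was flipped: the term 2*cosh(θ) was incorrectly written as -2*cosh(θ)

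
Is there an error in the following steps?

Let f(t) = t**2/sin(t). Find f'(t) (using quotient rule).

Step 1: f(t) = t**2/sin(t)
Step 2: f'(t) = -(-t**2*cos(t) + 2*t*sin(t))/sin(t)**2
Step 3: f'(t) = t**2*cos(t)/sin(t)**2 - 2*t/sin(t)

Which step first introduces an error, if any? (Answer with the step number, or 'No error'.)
Step 2

Step 2 is incorrect due to a sign flip.
The step shows: -(-t**2*cos(t) + 2*t*sin(t))/sin(t)**2
The correct value should be: (-t**2*cos(t) + 2*t*sin(t))/sin(t)**2

Explanation: The sign of the whole expression was flipped: the term (-t**2*cos(t) + 2*t*sin(t))/sin(t)**2 was incorrectly written as -(-t**2*cos(t) + 2*t*sin(t))/sin(t)**2
The later steps are derived from this incorrect expression, so the error originates in Step 2.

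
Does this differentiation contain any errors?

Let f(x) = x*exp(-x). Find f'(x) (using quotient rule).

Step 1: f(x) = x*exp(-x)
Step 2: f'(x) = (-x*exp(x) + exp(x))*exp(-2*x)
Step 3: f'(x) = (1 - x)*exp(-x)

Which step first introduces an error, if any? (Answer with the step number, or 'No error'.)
No error

All steps in this derivation are correct.
The final answer f'(x) = (1 - x)*exp(-x) is valid.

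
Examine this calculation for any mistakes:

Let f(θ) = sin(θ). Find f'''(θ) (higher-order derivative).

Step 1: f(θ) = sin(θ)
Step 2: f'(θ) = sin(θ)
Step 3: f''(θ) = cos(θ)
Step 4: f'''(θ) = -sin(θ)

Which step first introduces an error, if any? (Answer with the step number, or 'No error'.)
Step 2

Step 2 is incorrect due to a wrong trig function.
The step shows: sin(θ)
The correct value should be: cos(θ)

Explanation: cos(θ) was incorrectly written as sin(θ): the term cos(θ) was incorrectly written as sin(θ)
The later steps are derived from this incorrect expression, so the error originates in Step 2.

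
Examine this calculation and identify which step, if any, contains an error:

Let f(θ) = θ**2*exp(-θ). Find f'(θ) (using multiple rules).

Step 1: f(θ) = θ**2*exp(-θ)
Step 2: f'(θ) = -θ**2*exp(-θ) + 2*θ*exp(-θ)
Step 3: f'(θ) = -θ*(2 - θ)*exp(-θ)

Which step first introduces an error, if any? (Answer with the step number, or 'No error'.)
Step 3

Step 3 is incorrect due to a sign flip.
The step shows: -θ*(2 - θ)*exp(-θ)
The correct value should be: θ*(2 - θ)*exp(-θ)

Explanation: The sign of the whole expression was flipped: the term θ*(2 - θ)*exp(-θ) was incorrectly written as -θ*(2 - θ)*exp(-θ)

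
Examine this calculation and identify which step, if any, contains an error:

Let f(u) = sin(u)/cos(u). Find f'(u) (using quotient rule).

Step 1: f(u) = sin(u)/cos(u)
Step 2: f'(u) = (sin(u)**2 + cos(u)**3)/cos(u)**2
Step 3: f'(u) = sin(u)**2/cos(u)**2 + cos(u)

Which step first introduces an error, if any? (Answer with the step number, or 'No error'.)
Step 2

Step 2 is incorrect due to a wrong exponent.
The step shows: (sin(u)**2 + cos(u)**3)/cos(u)**2
The correct value should be: (sin(u)**2 + cos(u)**2)/cos(u)**2

Explanation: The exponent 2 on cos(u) was incorrectly written as 3: the term (sin(u)**2 + cos(u)**2)/cos(u)**2 was incorrectly written as (sin(u)**2 + cos(u)**3)/cos(u)**2
The later steps are derived from this incorrect expression, so the error originates in Step 2.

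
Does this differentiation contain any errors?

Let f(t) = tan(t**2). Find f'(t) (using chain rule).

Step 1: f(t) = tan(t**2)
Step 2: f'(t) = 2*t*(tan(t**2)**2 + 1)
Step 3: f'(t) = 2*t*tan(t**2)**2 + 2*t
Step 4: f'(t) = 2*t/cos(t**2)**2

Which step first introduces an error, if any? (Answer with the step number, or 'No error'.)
No error

All steps in this derivation are correct.
The final answer f'(t) = 2*t/cos(t**2)**2 is valid.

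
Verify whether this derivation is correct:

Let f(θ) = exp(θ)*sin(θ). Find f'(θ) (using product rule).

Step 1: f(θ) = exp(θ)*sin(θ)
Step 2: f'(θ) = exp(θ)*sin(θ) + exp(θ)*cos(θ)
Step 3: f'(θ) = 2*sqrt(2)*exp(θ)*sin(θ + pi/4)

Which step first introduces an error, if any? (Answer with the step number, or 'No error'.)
Step 3

Step 3 is incorrect due to a wrong exponent.
The step shows: 2*sqrt(2)*exp(θ)*sin(θ + pi/4)
The correct value should be: sqrt(2)*exp(θ)*sin(θ + pi/4)

Explanation: The exponent 1/2 on 2 was incorrectly written as 3/2: the term sqrt(2)*exp(θ)*sin(θ + pi/4) was incorrectly written as 2*sqrt(2)*exp(θ)*sin(θ + pi/4)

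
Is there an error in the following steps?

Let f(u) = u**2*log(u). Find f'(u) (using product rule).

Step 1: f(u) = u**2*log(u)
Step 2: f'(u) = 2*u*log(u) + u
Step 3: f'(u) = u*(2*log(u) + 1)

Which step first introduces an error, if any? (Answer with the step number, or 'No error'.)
No error

All steps in this derivation are correct.
The final answer f'(u) = u*(2*log(u) + 1) is valid.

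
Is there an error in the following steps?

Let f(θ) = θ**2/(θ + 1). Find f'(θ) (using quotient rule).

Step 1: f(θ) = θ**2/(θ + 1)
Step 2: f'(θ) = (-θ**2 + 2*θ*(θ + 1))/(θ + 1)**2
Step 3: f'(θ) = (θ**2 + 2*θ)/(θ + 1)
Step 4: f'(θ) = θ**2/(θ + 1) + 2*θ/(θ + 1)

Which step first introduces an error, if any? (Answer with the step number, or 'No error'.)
Step 3

Step 3 is incorrect due to a wrong exponent.
The step shows: (θ**2 + 2*θ)/(θ + 1)
The correct value should be: (θ**2 + 2*θ)/(θ + 1)**2

Explanation: The exponent -2 on θ + 1 was incorrectly written as -1: the term (θ**2 + 2*θ)/(θ + 1)**2 was incorrectly written as (θ**2 + 2*θ)/(θ + 1)
The later steps are derived from this incorrect expression, so the error originates in Step 3.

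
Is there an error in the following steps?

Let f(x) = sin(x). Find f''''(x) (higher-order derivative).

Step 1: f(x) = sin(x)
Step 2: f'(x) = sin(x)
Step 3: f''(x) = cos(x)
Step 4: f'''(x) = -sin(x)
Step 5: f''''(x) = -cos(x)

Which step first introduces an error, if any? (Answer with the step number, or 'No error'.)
Step 2

Step 2 is incorrect due to a wrong trig function.
The step shows: sin(x)
The correct value should be: cos(x)

Explanation: cos(x) was incorrectly written as sin(x): the term cos(x) was incorrectly written as sin(x)
The later steps are derived from this incorrect expression, so the error originates in Step 2.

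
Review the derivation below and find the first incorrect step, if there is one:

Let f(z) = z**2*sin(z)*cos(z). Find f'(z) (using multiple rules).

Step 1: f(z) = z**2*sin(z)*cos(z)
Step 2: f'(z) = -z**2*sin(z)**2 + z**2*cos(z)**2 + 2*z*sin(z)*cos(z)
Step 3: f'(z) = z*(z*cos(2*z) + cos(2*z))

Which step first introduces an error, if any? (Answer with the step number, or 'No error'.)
Step 3

Step 3 is incorrect due to a wrong trig function.
The step shows: z*(z*cos(2*z) + cos(2*z))
The correct value should be: z*(z*cos(2*z) + sin(2*z))

Explanation: sin(2*z) was incorrectly written as cos(2*z): the term z*(z*cos(2*z) + sin(2*z)) was incorrectly written as z*(z*cos(2*z) + cos(2*z))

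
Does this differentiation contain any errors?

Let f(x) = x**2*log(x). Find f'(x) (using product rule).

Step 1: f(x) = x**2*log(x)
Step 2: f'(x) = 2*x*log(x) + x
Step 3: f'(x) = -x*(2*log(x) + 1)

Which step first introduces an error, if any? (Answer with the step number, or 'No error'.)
Step 3

Step 3 is incorrect due to a sign flip.
The step shows: -x*(2*log(x) + 1)
The correct value should be: x*(2*log(x) + 1)

Explanation: The sign of the whole expression was flipped: the term x*(2*log(x) + 1) was incorrectly written as -x*(2*log(x) + 1)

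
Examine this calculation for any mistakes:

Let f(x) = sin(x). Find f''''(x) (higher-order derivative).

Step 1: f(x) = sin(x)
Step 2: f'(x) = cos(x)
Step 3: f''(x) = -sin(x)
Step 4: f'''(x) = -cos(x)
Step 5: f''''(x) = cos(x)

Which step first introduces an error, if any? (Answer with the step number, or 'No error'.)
Step 5

Step 5 is incorrect due to a wrong trig function.
The step shows: cos(x)
The correct value should be: sin(x)

Explanation: sin(x) was incorrectly written as cos(x): the term sin(x) was incorrectly written as cos(x)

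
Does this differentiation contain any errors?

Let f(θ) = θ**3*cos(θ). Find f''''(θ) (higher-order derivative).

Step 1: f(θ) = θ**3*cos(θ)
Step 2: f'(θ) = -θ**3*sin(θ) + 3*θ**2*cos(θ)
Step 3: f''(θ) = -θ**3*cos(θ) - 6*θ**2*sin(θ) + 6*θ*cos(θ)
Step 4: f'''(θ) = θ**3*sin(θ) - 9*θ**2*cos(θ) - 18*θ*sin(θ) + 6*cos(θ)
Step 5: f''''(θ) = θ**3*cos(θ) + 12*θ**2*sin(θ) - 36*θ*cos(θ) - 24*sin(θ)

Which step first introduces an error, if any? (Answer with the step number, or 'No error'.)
No error

All steps in this derivation are correct.
The final answer f''''(θ) = θ**3*cos(θ) + 12*θ**2*sin(θ) - 36*θ*cos(θ) - 24*sin(θ) is valid.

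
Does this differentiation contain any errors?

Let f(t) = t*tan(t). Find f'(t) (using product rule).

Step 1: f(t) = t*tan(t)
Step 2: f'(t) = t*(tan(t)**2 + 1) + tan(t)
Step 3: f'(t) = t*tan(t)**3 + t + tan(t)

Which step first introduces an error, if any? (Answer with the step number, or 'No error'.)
Step 3

Step 3 is incorrect due to a wrong exponent.
The step shows: t*tan(t)**3 + t + tan(t)
The correct value should be: t*tan(t)**2 + t + tan(t)

Explanation: The exponent 2 on tan(t) was incorrectly written as 3: the term t*tan(t)**2 was incorrectly written as t*tan(t)**3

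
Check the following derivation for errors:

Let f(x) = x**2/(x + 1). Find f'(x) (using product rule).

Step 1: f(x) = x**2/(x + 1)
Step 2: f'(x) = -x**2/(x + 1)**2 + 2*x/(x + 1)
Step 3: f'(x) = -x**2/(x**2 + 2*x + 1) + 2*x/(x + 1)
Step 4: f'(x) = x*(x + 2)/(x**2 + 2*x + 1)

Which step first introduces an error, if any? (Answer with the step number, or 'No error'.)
No error

All steps in this derivation are correct.
The final answer f'(x) = x*(x + 2)/(x**2 + 2*x + 1) is valid.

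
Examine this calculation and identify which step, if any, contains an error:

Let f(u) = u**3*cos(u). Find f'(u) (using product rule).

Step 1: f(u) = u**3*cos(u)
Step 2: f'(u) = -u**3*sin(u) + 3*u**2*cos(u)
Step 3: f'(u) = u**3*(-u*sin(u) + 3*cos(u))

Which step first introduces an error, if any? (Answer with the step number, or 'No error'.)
Step 3

Step 3 is incorrect due to a wrong exponent.
The step shows: u**3*(-u*sin(u) + 3*cos(u))
The correct value should be: u**2*(-u*sin(u) + 3*cos(u))

Explanation: The exponent 2 on u was incorrectly written as 3: the term u**2*(-u*sin(u) + 3*cos(u)) was incorrectly written as u**3*(-u*sin(u) + 3*cos(u))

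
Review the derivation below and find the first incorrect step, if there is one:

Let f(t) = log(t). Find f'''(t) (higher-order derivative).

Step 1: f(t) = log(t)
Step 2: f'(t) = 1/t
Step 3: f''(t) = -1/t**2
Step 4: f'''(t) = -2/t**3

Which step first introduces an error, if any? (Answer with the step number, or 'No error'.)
Step 4

Step 4 is incorrect due to a sign flip.
The step shows: -2/t**3
The correct value should be: 2/t**3

Explanation: The sign of the whole expression was flipped: the term 2/t**3 was incorrectly written as -2/t**3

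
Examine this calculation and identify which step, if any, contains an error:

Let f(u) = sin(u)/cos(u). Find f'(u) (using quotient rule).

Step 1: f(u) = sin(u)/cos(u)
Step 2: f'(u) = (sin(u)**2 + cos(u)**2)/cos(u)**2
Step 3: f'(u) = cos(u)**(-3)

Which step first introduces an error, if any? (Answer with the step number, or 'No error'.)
Step 3

Step 3 is incorrect due to a wrong exponent.
The step shows: cos(u)**(-3)
The correct value should be: cos(u)**(-2)

Explanation: The exponent -2 on cos(u) was incorrectly written as -3: the term cos(u)**(-2) was incorrectly written as cos(u)**(-3)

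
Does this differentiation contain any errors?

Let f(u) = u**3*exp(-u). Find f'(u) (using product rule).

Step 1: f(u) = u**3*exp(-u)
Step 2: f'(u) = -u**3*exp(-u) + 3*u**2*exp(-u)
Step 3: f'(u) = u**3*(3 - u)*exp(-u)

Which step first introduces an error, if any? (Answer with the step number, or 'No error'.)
Step 3

Step 3 is incorrect due to a wrong exponent.
The step shows: u**3*(3 - u)*exp(-u)
The correct value should be: u**2*(3 - u)*exp(-u)

Explanation: The exponent 2 on u was incorrectly written as 3: the term u**2*(3 - u)*exp(-u) was incorrectly written as u**3*(3 - u)*exp(-u)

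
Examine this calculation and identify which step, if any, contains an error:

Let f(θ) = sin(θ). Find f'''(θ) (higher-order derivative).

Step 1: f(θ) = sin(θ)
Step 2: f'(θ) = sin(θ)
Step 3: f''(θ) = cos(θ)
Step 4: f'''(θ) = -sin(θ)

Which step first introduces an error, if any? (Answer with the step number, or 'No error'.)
Step 2

Step 2 is incorrect due to a wrong trig function.
The step shows: sin(θ)
The correct value should be: cos(θ)

Explanation: cos(θ) was incorrectly written as sin(θ): the term cos(θ) was incorrectly written as sin(θ)
The later steps are derived from this incorrect expression, so the error originates in Step 2.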